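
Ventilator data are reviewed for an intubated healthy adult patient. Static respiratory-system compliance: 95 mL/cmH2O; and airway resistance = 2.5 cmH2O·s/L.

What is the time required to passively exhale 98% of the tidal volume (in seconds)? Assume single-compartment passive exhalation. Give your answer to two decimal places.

0.93

τ = R × C = 2.5 × 95 mL/cmH2O = 2.5 × 0.095 L/cmH2O = 0.2375 s.
Exhaled fraction f = 1 − e^(−t/τ) → t = −τ·ln(1 − f) = −0.2375·ln(0.02) = 0.9291 s.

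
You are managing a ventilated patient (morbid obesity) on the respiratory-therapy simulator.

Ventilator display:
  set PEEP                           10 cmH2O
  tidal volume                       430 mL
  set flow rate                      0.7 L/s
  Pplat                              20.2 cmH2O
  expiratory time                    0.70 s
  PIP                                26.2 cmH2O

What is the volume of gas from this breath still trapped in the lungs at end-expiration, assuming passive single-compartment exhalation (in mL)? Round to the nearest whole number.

62

R = (PIP − Pplat)/V̇ = (26.2 − 20.2) / 0.7 = 6.0/0.7 = 8.571 cmH2O·s/L.
C = Vt/(Pplat − PEEP) = 430.0 / (20.2 − 10) = 430.0/10.2 = 42.157 mL/cmH2O.
τ = R × C = 8.571 × 0.04216 L/cmH2O = 0.3614 s.
Fraction remaining = e^(−Te/τ) = e^(−0.70/0.3614) = 0.1441.
Trapped volume = 430.0 × 0.1441 = 61.963 mL.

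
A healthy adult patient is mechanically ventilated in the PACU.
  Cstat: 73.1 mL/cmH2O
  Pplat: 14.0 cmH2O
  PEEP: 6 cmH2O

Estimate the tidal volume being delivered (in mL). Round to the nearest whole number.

585

Vt = Cstat × (Pplat − PEEP) = 73.1 × (14.0 − 6) = 73.1 × 8.0 = 584.8 mL.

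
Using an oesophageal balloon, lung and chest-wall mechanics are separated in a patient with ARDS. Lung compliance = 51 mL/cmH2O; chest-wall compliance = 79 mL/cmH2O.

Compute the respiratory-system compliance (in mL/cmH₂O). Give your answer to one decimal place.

Lung and chest wall are elastances in series: 1/Crs = 1/CL + 1/Ccw.
1/Crs = 1/51 + 1/79 = 0.03227.
Crs = 30.989 mL/cmH2O.

31.0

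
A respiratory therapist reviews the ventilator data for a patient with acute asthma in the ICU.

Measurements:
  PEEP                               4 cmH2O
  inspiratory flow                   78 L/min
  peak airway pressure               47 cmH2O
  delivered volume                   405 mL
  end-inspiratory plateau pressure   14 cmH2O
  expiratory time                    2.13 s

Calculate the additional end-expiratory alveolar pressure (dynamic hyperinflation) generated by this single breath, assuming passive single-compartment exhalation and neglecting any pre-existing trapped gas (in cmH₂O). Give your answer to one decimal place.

Flow: 78 L/min ÷ 60 = 1.3 L/s.
R = (PIP − Pplat)/V̇ = (47 − 14) / 1.3 = 33.0/1.3 = 25.385 cmH2O·s/L.
C = Vt/(Pplat − PEEP) = 405.0 / (14 − 4) = 405.0/10.0 = 40.5 mL/cmH2O.
τ = R × C = 25.385 × 0.0405 L/cmH2O = 1.028 s.
Fraction remaining = e^(−Te/τ) = e^(−2.13/1.028) = 0.1259; trapped volume = 405.0 × 0.1259 = 50.99 mL.
Additional alveolar pressure from trapping ≈ V_trapped / C = 50.99 / 40.5 = 1.259 cmH2O.

1.3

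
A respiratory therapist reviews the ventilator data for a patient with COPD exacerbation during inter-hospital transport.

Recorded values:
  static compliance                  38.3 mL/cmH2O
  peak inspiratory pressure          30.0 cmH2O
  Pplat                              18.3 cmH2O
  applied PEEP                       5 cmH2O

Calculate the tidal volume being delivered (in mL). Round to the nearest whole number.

509

Vt = Cstat × (Pplat − PEEP) = 38.3 × (18.3 − 5) = 38.3 × 13.3 = 509.39 mL.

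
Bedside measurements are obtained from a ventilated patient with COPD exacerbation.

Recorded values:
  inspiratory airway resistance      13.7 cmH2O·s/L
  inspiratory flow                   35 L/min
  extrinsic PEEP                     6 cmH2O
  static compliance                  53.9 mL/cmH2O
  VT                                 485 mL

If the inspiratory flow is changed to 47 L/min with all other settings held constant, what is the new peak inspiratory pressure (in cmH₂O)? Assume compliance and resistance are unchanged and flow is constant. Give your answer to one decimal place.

Flow: 35 L/min ÷ 60 = 0.5833 L/s.
New flow: 47 L/min ÷ 60 = 0.7833 L/s.
PIP = Vt/C + R·V̇ + PEEP (constant-flow equation of motion).
Only the resistive term changes: ΔPIP = R × ΔV̇ = 13.7 × (0.7833 − 0.5833) = 13.7 × 0.2 = 2.74 cmH2O.
Original PIP = 485/53.9 + 13.7×0.5833 + 6 = 22.989 cmH2O; new PIP = 22.989 + (2.74) = 25.729 cmH2O.

25.7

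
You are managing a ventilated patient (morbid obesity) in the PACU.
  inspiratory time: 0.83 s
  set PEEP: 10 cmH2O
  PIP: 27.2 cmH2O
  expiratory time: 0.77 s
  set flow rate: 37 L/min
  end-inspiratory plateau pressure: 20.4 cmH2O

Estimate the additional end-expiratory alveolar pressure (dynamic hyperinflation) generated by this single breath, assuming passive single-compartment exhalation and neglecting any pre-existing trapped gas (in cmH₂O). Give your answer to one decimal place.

Flow: 37 L/min ÷ 60 = 0.6167 L/s.
Vt = flow × Ti = 0.6167 L/s × 0.83 s × 1000 mL/L = 511.86 mL.
R = (PIP − Pplat)/V̇ = (27.2 − 20.4) / 0.6167 = 6.8/0.6167 = 11.026 cmH2O·s/L.
C = Vt/(Pplat − PEEP) = 511.86 / (20.4 − 10) = 511.86/10.4 = 49.217 mL/cmH2O.
τ = R × C = 11.026 × 0.04922 L/cmH2O = 0.5427 s.
Fraction remaining = e^(−Te/τ) = e^(−0.77/0.5427) = 0.242; trapped volume = 511.86 × 0.242 = 123.87 mL.
Additional alveolar pressure from trapping ≈ V_trapped / C = 123.87 / 49.217 = 2.517 cmH2O.

2.5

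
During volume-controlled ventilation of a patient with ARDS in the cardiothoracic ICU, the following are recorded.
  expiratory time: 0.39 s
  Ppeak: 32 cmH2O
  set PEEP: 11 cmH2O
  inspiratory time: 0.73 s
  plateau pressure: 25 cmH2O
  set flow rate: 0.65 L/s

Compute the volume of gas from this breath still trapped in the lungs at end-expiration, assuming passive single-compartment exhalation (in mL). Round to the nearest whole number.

Vt = flow × Ti = 0.65 L/s × 0.73 s × 1000 mL/L = 474.5 mL.
R = (PIP − Pplat)/V̇ = (32 − 25) / 0.65 = 7.0/0.65 = 10.769 cmH2O·s/L.
C = Vt/(Pplat − PEEP) = 474.5 / (25 − 11) = 474.5/14.0 = 33.893 mL/cmH2O.
τ = R × C = 10.769 × 0.03389 L/cmH2O = 0.365 s.
Fraction remaining = e^(−Te/τ) = e^(−0.39/0.365) = 0.3435.
Trapped volume = 474.5 × 0.3435 = 162.99 mL.

163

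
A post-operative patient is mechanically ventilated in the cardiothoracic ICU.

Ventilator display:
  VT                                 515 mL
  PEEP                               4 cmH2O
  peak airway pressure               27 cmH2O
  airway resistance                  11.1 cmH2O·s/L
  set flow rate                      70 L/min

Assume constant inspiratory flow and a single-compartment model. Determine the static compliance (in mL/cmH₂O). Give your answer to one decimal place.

Flow: 70 L/min ÷ 60 = 1.1667 L/s.
Equation of motion (constant flow): PIP = Vt/C + R·V̇ + PEEP.
Vt/C = PIP − R·V̇ − PEEP = 27 − 11.1×1.1667 − 4 = 27 − 12.95 − 4 = 10.05 cmH2O.
C = Vt / 10.05 = 515 / 10.05 = 51.244 mL/cmH2O.

51.2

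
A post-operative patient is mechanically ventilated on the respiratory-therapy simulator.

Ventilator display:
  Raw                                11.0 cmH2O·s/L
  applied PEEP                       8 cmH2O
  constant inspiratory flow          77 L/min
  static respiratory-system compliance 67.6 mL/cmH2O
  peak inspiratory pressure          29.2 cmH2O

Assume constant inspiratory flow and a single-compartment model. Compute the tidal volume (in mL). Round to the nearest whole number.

479

Flow: 77 L/min ÷ 60 = 1.2833 L/s.
Equation of motion (constant flow): PIP = Vt/C + R·V̇ + PEEP.
Vt/C = PIP − R·V̇ − PEEP = 29.2 − 14.116 − 8 = 7.084 cmH2O.
Vt = C × 7.084 = 67.6 × 7.084 = 478.88 mL.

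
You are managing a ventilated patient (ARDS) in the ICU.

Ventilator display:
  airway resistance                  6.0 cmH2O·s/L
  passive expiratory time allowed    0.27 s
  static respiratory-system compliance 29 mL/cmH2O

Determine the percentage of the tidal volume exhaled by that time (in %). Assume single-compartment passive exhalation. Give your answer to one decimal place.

τ = R × C = 6.0 × 29 mL/cmH2O = 6.0 × 0.029 L/cmH2O = 0.174 s.
Passive exhalation: V(t)/V₀ = e^(−t/τ) = e^(−0.27/0.174) = 0.2119.
Fraction exhaled = 1 − 0.2119 = 0.7881 → 78.81%.

78.8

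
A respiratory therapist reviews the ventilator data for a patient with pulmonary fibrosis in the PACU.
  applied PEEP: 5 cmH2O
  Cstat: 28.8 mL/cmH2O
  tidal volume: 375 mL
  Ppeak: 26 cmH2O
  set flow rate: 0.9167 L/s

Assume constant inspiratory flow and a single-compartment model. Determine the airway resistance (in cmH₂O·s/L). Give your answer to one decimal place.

Equation of motion (constant flow): PIP = Vt/C + R·V̇ + PEEP.
R·V̇ = PIP − Vt/C − PEEP = 26 − 375/28.8 − 5 = 26 − 13.021 − 5 = 7.979 cmH2O.
R = 7.979 / 0.9167 = 8.704 cmH2O·s/L.

8.7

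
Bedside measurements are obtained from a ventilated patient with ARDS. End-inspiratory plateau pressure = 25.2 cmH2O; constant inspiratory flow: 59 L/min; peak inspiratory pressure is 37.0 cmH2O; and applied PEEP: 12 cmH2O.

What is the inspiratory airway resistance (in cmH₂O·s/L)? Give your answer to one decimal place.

12.0

Flow: 59 L/min ÷ 60 = 0.9833 L/s.
Raw = (PIP − Pplat) / flow = (37.0 − 25.2) / 0.9833 = 11.8 / 0.9833 = 12.0 cmH2O·s/L.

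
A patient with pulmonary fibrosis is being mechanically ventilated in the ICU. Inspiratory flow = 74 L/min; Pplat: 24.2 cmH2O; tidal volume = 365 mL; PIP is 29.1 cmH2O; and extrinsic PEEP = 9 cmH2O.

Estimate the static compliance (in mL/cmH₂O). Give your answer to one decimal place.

Cstat = Vt / (Pplat − PEEP) = 365 / (24.2 − 9) = 365 / 15.2 = 24.013 mL/cmH2O.

24.0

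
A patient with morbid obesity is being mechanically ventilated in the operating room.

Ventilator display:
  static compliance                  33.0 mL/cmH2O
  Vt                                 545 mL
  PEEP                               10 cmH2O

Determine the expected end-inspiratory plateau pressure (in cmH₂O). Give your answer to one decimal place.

Pplat = PEEP + Vt / Cstat = 10 + 545 / 33.0 = 10 + 16.515 = 26.515 cmH2O.

26.5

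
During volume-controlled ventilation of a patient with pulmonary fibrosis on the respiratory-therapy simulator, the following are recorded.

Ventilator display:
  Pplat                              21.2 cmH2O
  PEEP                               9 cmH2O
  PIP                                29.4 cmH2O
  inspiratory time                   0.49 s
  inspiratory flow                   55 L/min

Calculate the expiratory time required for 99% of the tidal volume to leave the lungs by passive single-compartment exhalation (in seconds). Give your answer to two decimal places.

Flow: 55 L/min ÷ 60 = 0.9167 L/s.
Vt = flow × Ti = 0.9167 L/s × 0.49 s × 1000 mL/L = 449.18 mL.
R = (PIP − Pplat)/V̇ = (29.4 − 21.2) / 0.9167 = 8.2/0.9167 = 8.945 cmH2O·s/L.
C = Vt/(Pplat − PEEP) = 449.18 / (21.2 − 9) = 449.18/12.2 = 36.818 mL/cmH2O.
τ = R × C = 8.945 × 0.03682 L/cmH2O = 0.3294 s.
t = −τ·ln(1 − 0.99) = −0.3294·ln(0.01) = 1.517 s.

1.52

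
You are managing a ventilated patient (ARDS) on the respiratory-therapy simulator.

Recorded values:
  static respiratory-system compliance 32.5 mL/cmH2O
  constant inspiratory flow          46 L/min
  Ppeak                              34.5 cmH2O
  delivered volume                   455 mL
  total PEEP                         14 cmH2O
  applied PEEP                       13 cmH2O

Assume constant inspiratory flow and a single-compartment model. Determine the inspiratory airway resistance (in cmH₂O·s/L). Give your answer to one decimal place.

Flow: 46 L/min ÷ 60 = 0.7667 L/s.
Total PEEP = 14 cmH2O (set 13 + intrinsic 1); this is the baseline alveolar pressure.
Equation of motion (constant flow): PIP = Vt/C + R·V̇ + PEEP.
R·V̇ = PIP − Vt/C − PEEP = 34.5 − 455/32.5 − 14 = 34.5 − 14.0 − 14 = 6.5 cmH2O.
R = 6.5 / 0.7667 = 8.478 cmH2O·s/L.

8.5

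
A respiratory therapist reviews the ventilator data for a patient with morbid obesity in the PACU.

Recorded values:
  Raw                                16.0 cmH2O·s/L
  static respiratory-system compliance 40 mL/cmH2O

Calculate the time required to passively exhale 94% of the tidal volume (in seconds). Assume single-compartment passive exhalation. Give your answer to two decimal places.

1.80

τ = R × C = 16.0 × 40 mL/cmH2O = 16.0 × 0.040 L/cmH2O = 0.64 s.
Exhaled fraction f = 1 − e^(−t/τ) → t = −τ·ln(1 − f) = −0.64·ln(0.06) = 1.801 s.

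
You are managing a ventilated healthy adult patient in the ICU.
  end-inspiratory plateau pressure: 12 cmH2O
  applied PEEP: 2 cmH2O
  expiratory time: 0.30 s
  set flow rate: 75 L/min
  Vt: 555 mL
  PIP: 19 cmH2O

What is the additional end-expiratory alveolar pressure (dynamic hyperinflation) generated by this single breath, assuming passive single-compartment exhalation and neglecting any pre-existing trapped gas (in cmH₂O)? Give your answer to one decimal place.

Flow: 75 L/min ÷ 60 = 1.25 L/s.
R = (PIP − Pplat)/V̇ = (19 − 12) / 1.25 = 7.0/1.25 = 5.6 cmH2O·s/L.
C = Vt/(Pplat − PEEP) = 555.0 / (12 − 2) = 555.0/10.0 = 55.5 mL/cmH2O.
τ = R × C = 5.6 × 0.0555 L/cmH2O = 0.3108 s.
Fraction remaining = e^(−Te/τ) = e^(−0.30/0.3108) = 0.3809; trapped volume = 555.0 × 0.3809 = 211.4 mL.
Additional alveolar pressure from trapping ≈ V_trapped / C = 211.4 / 55.5 = 3.809 cmH2O.

3.8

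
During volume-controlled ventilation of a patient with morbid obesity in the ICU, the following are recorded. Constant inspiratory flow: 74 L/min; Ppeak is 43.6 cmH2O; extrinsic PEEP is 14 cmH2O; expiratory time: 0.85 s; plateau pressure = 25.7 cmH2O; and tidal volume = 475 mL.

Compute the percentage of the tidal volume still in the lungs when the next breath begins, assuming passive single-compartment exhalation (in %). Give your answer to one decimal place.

23.6

Flow: 74 L/min ÷ 60 = 1.2333 L/s.
R = (PIP − Pplat)/V̇ = (43.6 − 25.7) / 1.2333 = 17.9/1.2333 = 14.514 cmH2O·s/L.
C = Vt/(Pplat − PEEP) = 475.0 / (25.7 − 14) = 475.0/11.7 = 40.598 mL/cmH2O.
τ = R × C = 14.514 × 0.0406 L/cmH2O = 0.5893 s.
Fraction remaining at end-expiration = e^(−Te/τ) = e^(−0.85/0.5893) = 0.2364 → 23.64%.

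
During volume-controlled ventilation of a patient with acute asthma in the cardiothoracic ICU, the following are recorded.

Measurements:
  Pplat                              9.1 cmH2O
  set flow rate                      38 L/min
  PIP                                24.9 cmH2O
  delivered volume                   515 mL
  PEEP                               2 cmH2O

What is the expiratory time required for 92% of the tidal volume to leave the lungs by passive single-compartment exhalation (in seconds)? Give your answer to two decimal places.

4.57

Flow: 38 L/min ÷ 60 = 0.6333 L/s.
R = (PIP − Pplat)/V̇ = (24.9 − 9.1) / 0.6333 = 15.8/0.6333 = 24.949 cmH2O·s/L.
C = Vt/(Pplat − PEEP) = 515.0 / (9.1 − 2) = 515.0/7.1 = 72.535 mL/cmH2O.
τ = R × C = 24.949 × 0.07254 L/cmH2O = 1.81 s.
t = −τ·ln(1 − 0.92) = −1.81·ln(0.08) = 4.572 s.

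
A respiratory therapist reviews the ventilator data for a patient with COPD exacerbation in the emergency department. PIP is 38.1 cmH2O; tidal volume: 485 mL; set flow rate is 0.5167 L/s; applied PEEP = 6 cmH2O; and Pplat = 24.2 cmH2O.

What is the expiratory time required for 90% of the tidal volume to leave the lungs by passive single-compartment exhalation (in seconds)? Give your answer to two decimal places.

R = (PIP − Pplat)/V̇ = (38.1 − 24.2) / 0.5167 = 13.9/0.5167 = 26.901 cmH2O·s/L.
C = Vt/(Pplat − PEEP) = 485.0 / (24.2 − 6) = 485.0/18.2 = 26.648 mL/cmH2O.
τ = R × C = 26.901 × 0.02665 L/cmH2O = 0.7169 s.
t = −τ·ln(1 − 0.90) = −0.7169·ln(0.1) = 1.651 s.

1.65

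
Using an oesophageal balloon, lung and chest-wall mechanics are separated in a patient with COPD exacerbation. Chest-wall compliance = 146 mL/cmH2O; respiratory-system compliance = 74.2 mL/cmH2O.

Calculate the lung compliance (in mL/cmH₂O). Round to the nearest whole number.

151

1/CL = 1/Crs − 1/Ccw.
1/CL = 1/74.2 − 1/146 = 0.006628.
CL = 150.88 mL/cmH2O.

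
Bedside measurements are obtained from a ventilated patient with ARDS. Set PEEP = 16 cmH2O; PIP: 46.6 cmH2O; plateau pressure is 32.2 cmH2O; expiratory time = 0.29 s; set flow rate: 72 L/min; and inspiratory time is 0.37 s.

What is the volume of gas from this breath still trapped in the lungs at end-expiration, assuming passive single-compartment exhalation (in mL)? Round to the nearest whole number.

184

Flow: 72 L/min ÷ 60 = 1.2 L/s.
Vt = flow × Ti = 1.2 L/s × 0.37 s × 1000 mL/L = 444.0 mL.
R = (PIP − Pplat)/V̇ = (46.6 − 32.2) / 1.2 = 14.4/1.2 = 12.0 cmH2O·s/L.
C = Vt/(Pplat − PEEP) = 444.0 / (32.2 − 16) = 444.0/16.2 = 27.407 mL/cmH2O.
τ = R × C = 12.0 × 0.02741 L/cmH2O = 0.3289 s.
Fraction remaining = e^(−Te/τ) = e^(−0.29/0.3289) = 0.4141.
Trapped volume = 444.0 × 0.4141 = 183.86 mL.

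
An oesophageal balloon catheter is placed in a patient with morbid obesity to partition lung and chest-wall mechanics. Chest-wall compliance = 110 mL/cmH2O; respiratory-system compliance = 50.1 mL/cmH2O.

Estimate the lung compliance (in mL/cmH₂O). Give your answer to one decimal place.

92.0

1/CL = 1/Crs − 1/Ccw.
1/CL = 1/50.1 − 1/110 = 0.01087.
CL = 91.996 mL/cmH2O.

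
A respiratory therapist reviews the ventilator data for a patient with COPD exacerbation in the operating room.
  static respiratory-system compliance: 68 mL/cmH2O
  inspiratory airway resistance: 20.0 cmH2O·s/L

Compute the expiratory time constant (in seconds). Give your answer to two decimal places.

1.36

τ = R × C = 20.0 × 68 mL/cmH2O = 20.0 × 0.068 L/cmH2O = 1.36 s.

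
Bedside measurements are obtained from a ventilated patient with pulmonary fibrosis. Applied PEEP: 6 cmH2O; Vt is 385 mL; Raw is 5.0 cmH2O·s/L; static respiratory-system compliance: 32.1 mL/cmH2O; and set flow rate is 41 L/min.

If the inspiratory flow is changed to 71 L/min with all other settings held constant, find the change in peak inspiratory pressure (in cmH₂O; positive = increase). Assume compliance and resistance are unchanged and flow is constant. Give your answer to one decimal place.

2.5

Flow: 41 L/min ÷ 60 = 0.6833 L/s.
New flow: 71 L/min ÷ 60 = 1.1833 L/s.
PIP = Vt/C + R·V̇ + PEEP (constant-flow equation of motion).
Only the resistive term changes: ΔPIP = R × ΔV̇ = 5.0 × (1.1833 − 0.6833) = 5.0 × 0.5 = 2.5 cmH2O.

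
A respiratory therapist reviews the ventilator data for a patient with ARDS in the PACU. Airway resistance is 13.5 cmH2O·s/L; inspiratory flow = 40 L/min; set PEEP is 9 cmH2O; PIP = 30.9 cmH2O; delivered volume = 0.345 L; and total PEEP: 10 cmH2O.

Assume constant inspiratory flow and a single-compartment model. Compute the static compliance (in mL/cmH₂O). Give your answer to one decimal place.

Flow: 40 L/min ÷ 60 = 0.6667 L/s.
Total PEEP = 10 cmH2O (set 9 + intrinsic 1); this is the baseline alveolar pressure.
Equation of motion (constant flow): PIP = Vt/C + R·V̇ + PEEP.
Vt/C = PIP − R·V̇ − PEEP = 30.9 − 13.5×0.6667 − 10 = 30.9 − 9.0 − 10 = 11.9 cmH2O.
C = Vt / 11.9 = 345 / 11.9 = 28.992 mL/cmH2O.

29.0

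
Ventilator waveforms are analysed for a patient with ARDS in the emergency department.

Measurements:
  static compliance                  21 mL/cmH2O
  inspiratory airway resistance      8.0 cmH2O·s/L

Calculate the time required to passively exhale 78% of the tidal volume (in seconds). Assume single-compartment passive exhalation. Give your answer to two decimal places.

τ = R × C = 8.0 × 21 mL/cmH2O = 8.0 × 0.021 L/cmH2O = 0.168 s.
Exhaled fraction f = 1 − e^(−t/τ) → t = −τ·ln(1 − f) = −0.168·ln(0.22) = 0.2544 s.

0.25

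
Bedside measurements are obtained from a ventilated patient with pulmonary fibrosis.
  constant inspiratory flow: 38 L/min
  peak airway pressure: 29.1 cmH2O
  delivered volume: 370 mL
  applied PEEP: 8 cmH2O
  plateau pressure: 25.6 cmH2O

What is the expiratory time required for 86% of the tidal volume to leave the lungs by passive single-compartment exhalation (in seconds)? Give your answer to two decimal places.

0.23

Flow: 38 L/min ÷ 60 = 0.6333 L/s.
R = (PIP − Pplat)/V̇ = (29.1 − 25.6) / 0.6333 = 3.5/0.6333 = 5.527 cmH2O·s/L.
C = Vt/(Pplat − PEEP) = 370.0 / (25.6 − 8) = 370.0/17.6 = 21.023 mL/cmH2O.
τ = R × C = 5.527 × 0.02102 L/cmH2O = 0.1162 s.
t = −τ·ln(1 − 0.86) = −0.1162·ln(0.14) = 0.2285 s.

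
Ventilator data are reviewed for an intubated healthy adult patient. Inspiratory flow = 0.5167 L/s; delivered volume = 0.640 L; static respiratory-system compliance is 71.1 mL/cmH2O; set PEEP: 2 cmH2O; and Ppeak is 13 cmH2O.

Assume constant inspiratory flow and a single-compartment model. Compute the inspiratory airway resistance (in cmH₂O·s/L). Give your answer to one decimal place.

Equation of motion (constant flow): PIP = Vt/C + R·V̇ + PEEP.
R·V̇ = PIP − Vt/C − PEEP = 13 − 640/71.1 − 2 = 13 − 9.001 − 2 = 1.999 cmH2O.
R = 1.999 / 0.5167 = 3.869 cmH2O·s/L.

3.9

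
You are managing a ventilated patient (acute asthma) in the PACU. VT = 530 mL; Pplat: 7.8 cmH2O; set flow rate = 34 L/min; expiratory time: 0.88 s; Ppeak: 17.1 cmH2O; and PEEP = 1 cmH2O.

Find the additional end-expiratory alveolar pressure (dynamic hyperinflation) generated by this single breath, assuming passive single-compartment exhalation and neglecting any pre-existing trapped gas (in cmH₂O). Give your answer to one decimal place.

Flow: 34 L/min ÷ 60 = 0.5667 L/s.
R = (PIP − Pplat)/V̇ = (17.1 − 7.8) / 0.5667 = 9.3/0.5667 = 16.411 cmH2O·s/L.
C = Vt/(Pplat − PEEP) = 530.0 / (7.8 − 1) = 530.0/6.8 = 77.941 mL/cmH2O.
τ = R × C = 16.411 × 0.07794 L/cmH2O = 1.279 s.
Fraction remaining = e^(−Te/τ) = e^(−0.88/1.279) = 0.5026; trapped volume = 530.0 × 0.5026 = 266.38 mL.
Additional alveolar pressure from trapping ≈ V_trapped / C = 266.38 / 77.941 = 3.418 cmH2O.

3.4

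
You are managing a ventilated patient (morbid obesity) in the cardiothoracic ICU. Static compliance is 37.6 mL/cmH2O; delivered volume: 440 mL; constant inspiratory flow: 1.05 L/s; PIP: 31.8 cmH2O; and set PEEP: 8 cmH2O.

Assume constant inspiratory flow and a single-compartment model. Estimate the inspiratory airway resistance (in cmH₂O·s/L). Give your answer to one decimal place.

11.5

Equation of motion (constant flow): PIP = Vt/C + R·V̇ + PEEP.
R·V̇ = PIP − Vt/C − PEEP = 31.8 − 440/37.6 − 8 = 31.8 − 11.702 − 8 = 12.098 cmH2O.
R = 12.098 / 1.05 = 11.522 cmH2O·s/L.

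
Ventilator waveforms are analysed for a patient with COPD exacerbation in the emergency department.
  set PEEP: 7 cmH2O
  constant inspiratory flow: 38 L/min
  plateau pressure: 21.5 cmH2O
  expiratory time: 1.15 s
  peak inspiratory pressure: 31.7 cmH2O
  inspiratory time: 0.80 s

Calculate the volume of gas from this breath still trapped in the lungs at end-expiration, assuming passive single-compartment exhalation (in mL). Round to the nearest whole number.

66

Flow: 38 L/min ÷ 60 = 0.6333 L/s.
Vt = flow × Ti = 0.6333 L/s × 0.80 s × 1000 mL/L = 506.64 mL.
R = (PIP − Pplat)/V̇ = (31.7 − 21.5) / 0.6333 = 10.2/0.6333 = 16.106 cmH2O·s/L.
C = Vt/(Pplat − PEEP) = 506.64 / (21.5 − 7) = 506.64/14.5 = 34.941 mL/cmH2O.
τ = R × C = 16.106 × 0.03494 L/cmH2O = 0.5627 s.
Fraction remaining = e^(−Te/τ) = e^(−1.15/0.5627) = 0.1295.
Trapped volume = 506.64 × 0.1295 = 65.61 mL.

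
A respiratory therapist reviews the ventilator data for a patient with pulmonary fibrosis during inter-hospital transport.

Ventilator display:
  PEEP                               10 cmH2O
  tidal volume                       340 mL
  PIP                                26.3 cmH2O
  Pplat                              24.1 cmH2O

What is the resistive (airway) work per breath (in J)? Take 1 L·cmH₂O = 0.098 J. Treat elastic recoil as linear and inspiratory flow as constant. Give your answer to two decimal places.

With constant inspiratory flow the resistive pressure is constant at PIP − Pplat = 26.3 − 24.1 = 2.2 cmH2O, so resistive work = 2.2 × 0.340 = 0.748 L·cmH2O.
× 0.098 J/(L·cmH2O) → 0.0733 J.

0.07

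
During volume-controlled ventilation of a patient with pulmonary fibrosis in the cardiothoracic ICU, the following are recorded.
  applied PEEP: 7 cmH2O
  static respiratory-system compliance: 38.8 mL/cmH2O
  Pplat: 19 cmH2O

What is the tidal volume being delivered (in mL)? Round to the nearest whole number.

Vt = Cstat × (Pplat − PEEP) = 38.8 × (19 − 7) = 38.8 × 12.0 = 465.6 mL.

466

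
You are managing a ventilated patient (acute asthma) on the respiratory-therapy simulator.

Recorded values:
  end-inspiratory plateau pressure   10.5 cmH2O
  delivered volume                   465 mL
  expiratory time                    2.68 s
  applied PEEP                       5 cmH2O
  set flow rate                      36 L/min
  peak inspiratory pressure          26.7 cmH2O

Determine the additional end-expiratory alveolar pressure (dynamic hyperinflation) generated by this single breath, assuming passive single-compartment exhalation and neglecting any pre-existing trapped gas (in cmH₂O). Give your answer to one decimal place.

1.7

Flow: 36 L/min ÷ 60 = 0.6 L/s.
R = (PIP − Pplat)/V̇ = (26.7 − 10.5) / 0.6 = 16.2/0.6 = 27.0 cmH2O·s/L.
C = Vt/(Pplat − PEEP) = 465.0 / (10.5 − 5) = 465.0/5.5 = 84.545 mL/cmH2O.
τ = R × C = 27.0 × 0.08455 L/cmH2O = 2.283 s.
Fraction remaining = e^(−Te/τ) = e^(−2.68/2.283) = 0.3092; trapped volume = 465.0 × 0.3092 = 143.78 mL.
Additional alveolar pressure from trapping ≈ V_trapped / C = 143.78 / 84.545 = 1.701 cmH2O.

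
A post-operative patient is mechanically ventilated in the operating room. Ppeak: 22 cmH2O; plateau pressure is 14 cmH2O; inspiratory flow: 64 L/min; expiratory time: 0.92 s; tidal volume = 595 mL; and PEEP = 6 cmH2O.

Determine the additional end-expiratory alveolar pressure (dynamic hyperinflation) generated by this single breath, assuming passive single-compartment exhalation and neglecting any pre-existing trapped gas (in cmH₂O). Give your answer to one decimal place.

Flow: 64 L/min ÷ 60 = 1.0667 L/s.
R = (PIP − Pplat)/V̇ = (22 − 14) / 1.0667 = 8.0/1.0667 = 7.5 cmH2O·s/L.
C = Vt/(Pplat − PEEP) = 595.0 / (14 − 6) = 595.0/8.0 = 74.375 mL/cmH2O.
τ = R × C = 7.5 × 0.07438 L/cmH2O = 0.5579 s.
Fraction remaining = e^(−Te/τ) = e^(−0.92/0.5579) = 0.1922; trapped volume = 595.0 × 0.1922 = 114.36 mL.
Additional alveolar pressure from trapping ≈ V_trapped / C = 114.36 / 74.375 = 1.538 cmH2O.

1.5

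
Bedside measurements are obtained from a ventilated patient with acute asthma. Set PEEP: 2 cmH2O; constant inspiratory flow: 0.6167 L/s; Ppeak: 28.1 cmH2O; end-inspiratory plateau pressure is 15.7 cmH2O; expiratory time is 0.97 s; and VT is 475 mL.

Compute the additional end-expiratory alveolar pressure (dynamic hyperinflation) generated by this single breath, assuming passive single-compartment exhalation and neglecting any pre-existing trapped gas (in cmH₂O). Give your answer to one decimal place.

3.4

R = (PIP − Pplat)/V̇ = (28.1 − 15.7) / 0.6167 = 12.4/0.6167 = 20.107 cmH2O·s/L.
C = Vt/(Pplat − PEEP) = 475.0 / (15.7 − 2) = 475.0/13.7 = 34.672 mL/cmH2O.
τ = R × C = 20.107 × 0.03467 L/cmH2O = 0.6971 s.
Fraction remaining = e^(−Te/τ) = e^(−0.97/0.6971) = 0.2487; trapped volume = 475.0 × 0.2487 = 118.13 mL.
Additional alveolar pressure from trapping ≈ V_trapped / C = 118.13 / 34.672 = 3.407 cmH2O.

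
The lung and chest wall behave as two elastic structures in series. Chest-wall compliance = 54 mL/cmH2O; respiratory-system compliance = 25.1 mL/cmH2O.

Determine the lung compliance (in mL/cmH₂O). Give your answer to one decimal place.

1/CL = 1/Crs − 1/Ccw.
1/CL = 1/25.1 − 1/54 = 0.02132.
CL = 46.904 mL/cmH2O.

46.9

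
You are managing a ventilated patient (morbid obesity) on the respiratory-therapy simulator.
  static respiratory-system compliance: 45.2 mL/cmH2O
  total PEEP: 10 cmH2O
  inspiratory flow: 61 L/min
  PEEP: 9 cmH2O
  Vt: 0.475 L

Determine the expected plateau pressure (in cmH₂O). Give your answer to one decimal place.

End-expiratory occlusion gives total PEEP = 10 cmH2O (intrinsic PEEP = 10 − 9 = 1). Use total PEEP for the elastic gradient.
Pplat = PEEPtotal + Vt / Cstat = 10 + 475 / 45.2 = 10 + 10.509 = 20.509 cmH2O.

20.5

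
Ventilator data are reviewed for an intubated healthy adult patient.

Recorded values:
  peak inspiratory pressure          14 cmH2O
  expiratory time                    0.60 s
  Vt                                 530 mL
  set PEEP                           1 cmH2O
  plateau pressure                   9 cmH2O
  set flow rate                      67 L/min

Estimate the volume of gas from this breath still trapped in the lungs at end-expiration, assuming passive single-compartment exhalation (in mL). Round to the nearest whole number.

Flow: 67 L/min ÷ 60 = 1.1167 L/s.
R = (PIP − Pplat)/V̇ = (14 − 9) / 1.1167 = 5.0/1.1167 = 4.477 cmH2O·s/L.
C = Vt/(Pplat − PEEP) = 530.0 / (9 − 1) = 530.0/8.0 = 66.25 mL/cmH2O.
τ = R × C = 4.477 × 0.06625 L/cmH2O = 0.2966 s.
Fraction remaining = e^(−Te/τ) = e^(−0.60/0.2966) = 0.1323.
Trapped volume = 530.0 × 0.1323 = 70.119 mL.

70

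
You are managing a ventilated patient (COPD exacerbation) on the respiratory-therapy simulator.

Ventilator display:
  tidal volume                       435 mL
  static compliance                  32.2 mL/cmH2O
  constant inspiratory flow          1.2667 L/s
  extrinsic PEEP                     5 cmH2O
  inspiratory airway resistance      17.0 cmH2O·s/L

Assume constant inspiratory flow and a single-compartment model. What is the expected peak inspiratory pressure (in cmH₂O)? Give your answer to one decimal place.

Equation of motion (constant flow): PIP = Vt/C + R·V̇ + PEEP.
PIP = 435/32.2 + 17.0×1.2667 + 5 = 13.509 + 21.534 + 5 = 40.043 cmH2O.

40.0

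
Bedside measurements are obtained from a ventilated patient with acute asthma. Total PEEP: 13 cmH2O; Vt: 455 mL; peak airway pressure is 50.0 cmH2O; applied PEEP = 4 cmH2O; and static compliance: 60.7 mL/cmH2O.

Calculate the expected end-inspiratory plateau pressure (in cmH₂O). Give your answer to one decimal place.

20.5

End-expiratory occlusion gives total PEEP = 13 cmH2O (intrinsic PEEP = 13 − 4 = 9). Use total PEEP for the elastic gradient.
Pplat = PEEPtotal + Vt / Cstat = 13 + 455 / 60.7 = 13 + 7.496 = 20.496 cmH2O.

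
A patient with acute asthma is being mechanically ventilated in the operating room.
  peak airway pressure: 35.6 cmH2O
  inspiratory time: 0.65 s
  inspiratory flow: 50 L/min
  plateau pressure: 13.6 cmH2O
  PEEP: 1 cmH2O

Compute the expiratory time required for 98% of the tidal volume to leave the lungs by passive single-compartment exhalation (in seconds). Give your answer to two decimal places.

Flow: 50 L/min ÷ 60 = 0.8333 L/s.
Vt = flow × Ti = 0.8333 L/s × 0.65 s × 1000 mL/L = 541.65 mL.
R = (PIP − Pplat)/V̇ = (35.6 − 13.6) / 0.8333 = 22.0/0.8333 = 26.401 cmH2O·s/L.
C = Vt/(Pplat − PEEP) = 541.65 / (13.6 − 1) = 541.65/12.6 = 42.988 mL/cmH2O.
τ = R × C = 26.401 × 0.04299 L/cmH2O = 1.135 s.
t = −τ·ln(1 − 0.98) = −1.135·ln(0.02) = 4.44 s.

4.44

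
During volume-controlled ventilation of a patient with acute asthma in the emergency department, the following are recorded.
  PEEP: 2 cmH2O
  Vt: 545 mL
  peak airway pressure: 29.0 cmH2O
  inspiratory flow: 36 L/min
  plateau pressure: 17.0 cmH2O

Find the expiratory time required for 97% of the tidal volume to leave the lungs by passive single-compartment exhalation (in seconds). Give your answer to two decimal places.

2.55

Flow: 36 L/min ÷ 60 = 0.6 L/s.
R = (PIP − Pplat)/V̇ = (29.0 − 17.0) / 0.6 = 12.0/0.6 = 20.0 cmH2O·s/L.
C = Vt/(Pplat − PEEP) = 545.0 / (17.0 − 2) = 545.0/15.0 = 36.333 mL/cmH2O.
τ = R × C = 20.0 × 0.03633 L/cmH2O = 0.7266 s.
t = −τ·ln(1 − 0.97) = −0.7266·ln(0.03) = 2.548 s.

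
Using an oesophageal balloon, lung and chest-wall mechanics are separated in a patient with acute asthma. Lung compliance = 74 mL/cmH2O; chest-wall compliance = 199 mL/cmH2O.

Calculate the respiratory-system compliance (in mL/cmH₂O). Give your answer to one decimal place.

Lung and chest wall are elastances in series: 1/Crs = 1/CL + 1/Ccw.
1/Crs = 1/74 + 1/199 = 0.01854.
Crs = 53.937 mL/cmH2O.

53.9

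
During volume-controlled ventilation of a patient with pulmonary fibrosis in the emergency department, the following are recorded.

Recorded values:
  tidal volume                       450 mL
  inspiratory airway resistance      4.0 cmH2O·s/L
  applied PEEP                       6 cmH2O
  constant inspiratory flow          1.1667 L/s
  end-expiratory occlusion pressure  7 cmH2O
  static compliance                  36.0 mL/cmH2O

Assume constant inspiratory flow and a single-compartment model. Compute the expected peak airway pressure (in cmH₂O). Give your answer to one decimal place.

Total PEEP = 7 cmH2O (set 6 + intrinsic 1); this is the baseline alveolar pressure.
Equation of motion (constant flow): PIP = Vt/C + R·V̇ + PEEP.
PIP = 450/36.0 + 4.0×1.1667 + 7 = 12.5 + 4.667 + 7 = 24.167 cmH2O.

24.2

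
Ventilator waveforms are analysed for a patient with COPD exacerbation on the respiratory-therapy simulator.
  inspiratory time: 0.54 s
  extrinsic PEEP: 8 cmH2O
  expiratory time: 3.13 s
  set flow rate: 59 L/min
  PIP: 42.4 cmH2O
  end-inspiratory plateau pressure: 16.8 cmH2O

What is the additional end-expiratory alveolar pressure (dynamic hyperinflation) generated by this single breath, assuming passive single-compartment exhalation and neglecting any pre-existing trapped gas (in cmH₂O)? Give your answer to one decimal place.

Flow: 59 L/min ÷ 60 = 0.9833 L/s.
Vt = flow × Ti = 0.9833 L/s × 0.54 s × 1000 mL/L = 530.98 mL.
R = (PIP − Pplat)/V̇ = (42.4 − 16.8) / 0.9833 = 25.6/0.9833 = 26.035 cmH2O·s/L.
C = Vt/(Pplat − PEEP) = 530.98 / (16.8 − 8) = 530.98/8.8 = 60.339 mL/cmH2O.
τ = R × C = 26.035 × 0.06034 L/cmH2O = 1.571 s.
Fraction remaining = e^(−Te/τ) = e^(−3.13/1.571) = 0.1364; trapped volume = 530.98 × 0.1364 = 72.426 mL.
Additional alveolar pressure from trapping ≈ V_trapped / C = 72.426 / 60.339 = 1.2 cmH2O.

1.2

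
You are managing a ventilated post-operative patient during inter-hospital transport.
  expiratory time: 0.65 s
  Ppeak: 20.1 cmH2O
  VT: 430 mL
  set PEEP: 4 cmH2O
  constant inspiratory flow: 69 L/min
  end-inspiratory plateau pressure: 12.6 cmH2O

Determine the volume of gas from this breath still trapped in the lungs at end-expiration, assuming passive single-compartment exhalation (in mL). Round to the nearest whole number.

Flow: 69 L/min ÷ 60 = 1.15 L/s.
R = (PIP − Pplat)/V̇ = (20.1 − 12.6) / 1.15 = 7.5/1.15 = 6.522 cmH2O·s/L.
C = Vt/(Pplat − PEEP) = 430.0 / (12.6 − 4) = 430.0/8.6 = 50.0 mL/cmH2O.
τ = R × C = 6.522 × 0.05 L/cmH2O = 0.3261 s.
Fraction remaining = e^(−Te/τ) = e^(−0.65/0.3261) = 0.1363.
Trapped volume = 430.0 × 0.1363 = 58.609 mL.

59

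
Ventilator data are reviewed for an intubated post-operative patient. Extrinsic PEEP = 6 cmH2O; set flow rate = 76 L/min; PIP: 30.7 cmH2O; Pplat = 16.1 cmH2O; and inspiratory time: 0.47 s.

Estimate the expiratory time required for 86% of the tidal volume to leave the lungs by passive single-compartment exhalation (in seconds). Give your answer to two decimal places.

Flow: 76 L/min ÷ 60 = 1.2667 L/s.
Vt = flow × Ti = 1.2667 L/s × 0.47 s × 1000 mL/L = 595.35 mL.
R = (PIP − Pplat)/V̇ = (30.7 − 16.1) / 1.2667 = 14.6/1.2667 = 11.526 cmH2O·s/L.
C = Vt/(Pplat − PEEP) = 595.35 / (16.1 − 6) = 595.35/10.1 = 58.946 mL/cmH2O.
τ = R × C = 11.526 × 0.05895 L/cmH2O = 0.6795 s.
t = −τ·ln(1 − 0.86) = −0.6795·ln(0.14) = 1.336 s.

1.34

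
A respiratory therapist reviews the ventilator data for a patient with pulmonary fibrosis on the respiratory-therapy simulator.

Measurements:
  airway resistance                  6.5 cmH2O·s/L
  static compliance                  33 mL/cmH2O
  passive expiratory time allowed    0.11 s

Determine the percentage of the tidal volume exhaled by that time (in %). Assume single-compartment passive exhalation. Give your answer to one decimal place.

40.1

τ = R × C = 6.5 × 33 mL/cmH2O = 6.5 × 0.033 L/cmH2O = 0.2145 s.
Passive exhalation: V(t)/V₀ = e^(−t/τ) = e^(−0.11/0.2145) = 0.5988.
Fraction exhaled = 1 − 0.5988 = 0.4012 → 40.12%.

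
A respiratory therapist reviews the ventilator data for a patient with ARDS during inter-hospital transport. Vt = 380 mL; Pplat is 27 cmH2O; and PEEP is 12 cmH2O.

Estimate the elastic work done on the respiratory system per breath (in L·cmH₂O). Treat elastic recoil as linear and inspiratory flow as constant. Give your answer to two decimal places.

2.85

Elastic work ≈ ½ × (Pplat − PEEP) × Vt = 0.5 × (27 − 12) × 0.380 L = 0.5 × 15.0 × 0.380 = 2.85 L·cmH2O.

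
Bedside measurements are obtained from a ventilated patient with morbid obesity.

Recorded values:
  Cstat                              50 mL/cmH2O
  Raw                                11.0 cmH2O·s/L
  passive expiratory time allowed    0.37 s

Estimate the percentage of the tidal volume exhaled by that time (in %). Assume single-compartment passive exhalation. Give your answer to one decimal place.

49.0

τ = R × C = 11.0 × 50 mL/cmH2O = 11.0 × 0.050 L/cmH2O = 0.55 s.
Passive exhalation: V(t)/V₀ = e^(−t/τ) = e^(−0.37/0.55) = 0.5103.
Fraction exhaled = 1 − 0.5103 = 0.4897 → 48.97%.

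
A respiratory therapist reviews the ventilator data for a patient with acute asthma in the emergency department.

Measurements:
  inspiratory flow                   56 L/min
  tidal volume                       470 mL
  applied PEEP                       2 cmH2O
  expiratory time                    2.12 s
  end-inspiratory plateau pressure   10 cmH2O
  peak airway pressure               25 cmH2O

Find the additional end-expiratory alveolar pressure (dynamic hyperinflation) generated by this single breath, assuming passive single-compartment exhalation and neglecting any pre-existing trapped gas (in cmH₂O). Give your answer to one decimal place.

0.8

Flow: 56 L/min ÷ 60 = 0.9333 L/s.
R = (PIP − Pplat)/V̇ = (25 − 10) / 0.9333 = 15.0/0.9333 = 16.072 cmH2O·s/L.
C = Vt/(Pplat − PEEP) = 470.0 / (10 − 2) = 470.0/8.0 = 58.75 mL/cmH2O.
τ = R × C = 16.072 × 0.05875 L/cmH2O = 0.9442 s.
Fraction remaining = e^(−Te/τ) = e^(−2.12/0.9442) = 0.1059; trapped volume = 470.0 × 0.1059 = 49.773 mL.
Additional alveolar pressure from trapping ≈ V_trapped / C = 49.773 / 58.75 = 0.8472 cmH2O.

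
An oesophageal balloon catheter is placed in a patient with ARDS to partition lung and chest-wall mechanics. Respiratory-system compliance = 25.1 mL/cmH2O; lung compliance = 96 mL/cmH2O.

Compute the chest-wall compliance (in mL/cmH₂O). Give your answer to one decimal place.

34.0

1/Ccw = 1/Crs − 1/CL.
1/Ccw = 1/25.1 − 1/96 = 0.02942.
Ccw = 33.99 mL/cmH2O.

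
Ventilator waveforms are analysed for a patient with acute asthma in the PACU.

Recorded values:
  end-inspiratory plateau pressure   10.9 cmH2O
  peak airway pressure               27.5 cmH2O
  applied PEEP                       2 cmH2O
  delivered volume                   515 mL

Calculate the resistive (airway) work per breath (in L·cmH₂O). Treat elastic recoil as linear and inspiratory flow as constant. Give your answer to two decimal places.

With constant inspiratory flow the resistive pressure is constant at PIP − Pplat = 27.5 − 10.9 = 16.6 cmH2O, so resistive work = 16.6 × 0.515 = 8.549 L·cmH2O.

8.55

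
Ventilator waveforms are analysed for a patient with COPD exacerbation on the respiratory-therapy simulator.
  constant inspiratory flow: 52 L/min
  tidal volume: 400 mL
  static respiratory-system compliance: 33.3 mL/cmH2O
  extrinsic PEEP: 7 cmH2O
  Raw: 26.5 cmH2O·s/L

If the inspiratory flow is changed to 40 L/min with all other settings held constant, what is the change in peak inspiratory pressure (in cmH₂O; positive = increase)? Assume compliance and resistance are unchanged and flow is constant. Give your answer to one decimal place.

-5.3

Flow: 52 L/min ÷ 60 = 0.8667 L/s.
New flow: 40 L/min ÷ 60 = 0.6667 L/s.
PIP = Vt/C + R·V̇ + PEEP (constant-flow equation of motion).
Only the resistive term changes: ΔPIP = R × ΔV̇ = 26.5 × (0.6667 − 0.8667) = 26.5 × -0.2 = -5.3 cmH2O.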